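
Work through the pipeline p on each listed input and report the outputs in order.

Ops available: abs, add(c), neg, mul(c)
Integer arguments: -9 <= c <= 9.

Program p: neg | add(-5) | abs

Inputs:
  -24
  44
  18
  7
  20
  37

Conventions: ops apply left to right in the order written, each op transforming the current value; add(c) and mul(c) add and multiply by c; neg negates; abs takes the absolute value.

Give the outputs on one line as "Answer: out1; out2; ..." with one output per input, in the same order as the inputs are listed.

19; 49; 23; 12; 25; 42

Execution, op by op:
  -24 -> 24 -> 19 -> 19
  44 -> -44 -> -49 -> 49
  18 -> -18 -> -23 -> 23
  7 -> -7 -> -12 -> 12
  20 -> -20 -> -25 -> 25
  37 -> -37 -> -42 -> 42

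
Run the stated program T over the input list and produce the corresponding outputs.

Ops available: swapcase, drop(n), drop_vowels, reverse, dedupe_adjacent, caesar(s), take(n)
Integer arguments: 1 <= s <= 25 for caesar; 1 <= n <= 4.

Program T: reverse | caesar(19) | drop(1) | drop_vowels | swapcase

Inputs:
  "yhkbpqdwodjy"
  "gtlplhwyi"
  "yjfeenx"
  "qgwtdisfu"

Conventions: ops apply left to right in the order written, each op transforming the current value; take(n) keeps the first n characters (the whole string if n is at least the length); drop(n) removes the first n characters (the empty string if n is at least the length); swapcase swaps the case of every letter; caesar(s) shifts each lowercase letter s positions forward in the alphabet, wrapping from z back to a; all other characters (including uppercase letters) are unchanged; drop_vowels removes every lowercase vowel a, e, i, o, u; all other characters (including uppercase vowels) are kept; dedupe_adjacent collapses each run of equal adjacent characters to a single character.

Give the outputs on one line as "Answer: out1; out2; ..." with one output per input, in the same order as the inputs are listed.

"CWHPWJDR"; "RPMZ"; "GXXYCR"; "YLBWMPZJ"

Execution, op by op:
  "yhkbpqdwodjy" -> "yjdowdqpbkhy" -> "rcwhpwjiudar" -> "cwhpwjiudar" -> "cwhpwjdr" -> "CWHPWJDR"
  "gtlplhwyi" -> "iywhlpltg" -> "brpaeiemz" -> "rpaeiemz" -> "rpmz" -> "RPMZ"
  "yjfeenx" -> "xneefjy" -> "qgxxycr" -> "gxxycr" -> "gxxycr" -> "GXXYCR"
  "qgwtdisfu" -> "ufsidtwgq" -> "nylbwmpzj" -> "ylbwmpzj" -> "ylbwmpzj" -> "YLBWMPZJ"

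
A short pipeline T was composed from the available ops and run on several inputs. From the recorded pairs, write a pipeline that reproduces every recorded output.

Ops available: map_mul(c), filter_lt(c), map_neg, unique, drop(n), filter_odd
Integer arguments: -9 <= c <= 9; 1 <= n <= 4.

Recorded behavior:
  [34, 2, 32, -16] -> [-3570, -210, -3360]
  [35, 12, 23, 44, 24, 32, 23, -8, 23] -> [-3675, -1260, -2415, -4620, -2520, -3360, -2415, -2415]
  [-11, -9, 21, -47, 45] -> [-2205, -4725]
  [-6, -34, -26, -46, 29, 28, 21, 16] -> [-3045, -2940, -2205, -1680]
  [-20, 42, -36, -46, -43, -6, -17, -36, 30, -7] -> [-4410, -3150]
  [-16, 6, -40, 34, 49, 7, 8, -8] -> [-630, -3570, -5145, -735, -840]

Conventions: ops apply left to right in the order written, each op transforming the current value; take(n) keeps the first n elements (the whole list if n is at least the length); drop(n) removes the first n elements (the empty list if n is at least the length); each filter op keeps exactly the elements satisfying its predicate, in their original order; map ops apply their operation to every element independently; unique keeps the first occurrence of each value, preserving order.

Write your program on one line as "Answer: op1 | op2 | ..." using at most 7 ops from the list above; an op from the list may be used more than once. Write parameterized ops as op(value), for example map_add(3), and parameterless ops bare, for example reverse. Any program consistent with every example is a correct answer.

map_neg | filter_lt(9) | map_mul(-7) | map_mul(5) | map_mul(-3) | filter_lt(6)

Check, running the answer program on each example:
  [34, 2, 32, -16] -> [-34, -2, -32, 16] -> [-34, -2, -32] -> [238, 14, 224] -> [1190, 70, 1120] -> [-3570, -210, -3360] -> [-3570, -210, -3360]
  [35, 12, 23, 44, 24, 32, 23, -8, 23] -> [-35, -12, -23, -44, -24, -32, -23, 8, -23] -> [-35, -12, -23, -44, -24, -32, -23, 8, -23] -> [245, 84, 161, 308, 168, 224, 161, -56, 161] -> [1225, 420, 805, 1540, 840, 1120, 805, -280, 805] -> [-3675, -1260, -2415, -4620, -2520, -3360, -2415, 840, -2415] -> [-3675, -1260, -2415, -4620, -2520, -3360, -2415, -2415]
  [-11, -9, 21, -47, 45] -> [11, 9, -21, 47, -45] -> [-21, -45] -> [147, 315] -> [735, 1575] -> [-2205, -4725] -> [-2205, -4725]
  [-6, -34, -26, -46, 29, 28, 21, 16] -> [6, 34, 26, 46, -29, -28, -21, -16] -> [6, -29, -28, -21, -16] -> [-42, 203, 196, 147, 112] -> [-210, 1015, 980, 735, 560] -> [630, -3045, -2940, -2205, -1680] -> [-3045, -2940, -2205, -1680]
  [-20, 42, -36, -46, -43, -6, -17, -36, 30, -7] -> [20, -42, 36, 46, 43, 6, 17, 36, -30, 7] -> [-42, 6, -30, 7] -> [294, -42, 210, -49] -> [1470, -210, 1050, -245] -> [-4410, 630, -3150, 735] -> [-4410, -3150]
  [-16, 6, -40, 34, 49, 7, 8, -8] -> [16, -6, 40, -34, -49, -7, -8, 8] -> [-6, -34, -49, -7, -8, 8] -> [42, 238, 343, 49, 56, -56] -> [210, 1190, 1715, 245, 280, -280] -> [-630, -3570, -5145, -735, -840, 840] -> [-630, -3570, -5145, -735, -840]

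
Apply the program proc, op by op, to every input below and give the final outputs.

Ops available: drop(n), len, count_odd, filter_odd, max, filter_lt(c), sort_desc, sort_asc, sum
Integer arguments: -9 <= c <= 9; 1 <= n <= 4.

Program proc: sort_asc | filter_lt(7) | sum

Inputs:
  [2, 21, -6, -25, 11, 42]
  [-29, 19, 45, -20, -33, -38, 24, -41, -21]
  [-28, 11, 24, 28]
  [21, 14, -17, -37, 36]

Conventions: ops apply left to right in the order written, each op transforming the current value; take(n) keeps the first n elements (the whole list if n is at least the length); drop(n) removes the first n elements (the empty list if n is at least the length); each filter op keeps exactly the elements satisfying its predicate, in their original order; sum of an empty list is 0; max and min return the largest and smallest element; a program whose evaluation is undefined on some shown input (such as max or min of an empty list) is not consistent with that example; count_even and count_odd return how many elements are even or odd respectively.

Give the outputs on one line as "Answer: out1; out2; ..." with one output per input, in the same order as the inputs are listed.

Execution, op by op:
  [2, 21, -6, -25, 11, 42] -> [-25, -6, 2, 11, 21, 42] -> [-25, -6, 2] -> -29
  [-29, 19, 45, -20, -33, -38, 24, -41, -21] -> [-41, -38, -33, -29, -21, -20, 19, 24, 45] -> [-41, -38, -33, -29, -21, -20] -> -182
  [-28, 11, 24, 28] -> [-28, 11, 24, 28] -> [-28] -> -28
  [21, 14, -17, -37, 36] -> [-37, -17, 14, 21, 36] -> [-37, -17] -> -54

-29; -182; -28; -54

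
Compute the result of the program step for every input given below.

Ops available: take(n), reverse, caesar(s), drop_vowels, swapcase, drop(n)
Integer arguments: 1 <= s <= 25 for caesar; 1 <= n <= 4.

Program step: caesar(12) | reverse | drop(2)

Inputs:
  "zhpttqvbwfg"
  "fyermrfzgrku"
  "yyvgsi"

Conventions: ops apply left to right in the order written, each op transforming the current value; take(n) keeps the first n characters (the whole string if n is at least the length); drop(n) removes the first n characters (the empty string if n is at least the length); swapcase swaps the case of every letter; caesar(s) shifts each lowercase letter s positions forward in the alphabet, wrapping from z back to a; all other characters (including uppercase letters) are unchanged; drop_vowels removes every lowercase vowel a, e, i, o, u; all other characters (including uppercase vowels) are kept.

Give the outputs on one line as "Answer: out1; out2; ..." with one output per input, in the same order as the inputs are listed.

Execution, op by op:
  "zhpttqvbwfg" -> "ltbffchnirs" -> "srinhcffbtl" -> "inhcffbtl"
  "fyermrfzgrku" -> "rkqdydrlsdwg" -> "gwdslrdydqkr" -> "dslrdydqkr"
  "yyvgsi" -> "kkhseu" -> "ueshkk" -> "shkk"

"inhcffbtl"; "dslrdydqkr"; "shkk"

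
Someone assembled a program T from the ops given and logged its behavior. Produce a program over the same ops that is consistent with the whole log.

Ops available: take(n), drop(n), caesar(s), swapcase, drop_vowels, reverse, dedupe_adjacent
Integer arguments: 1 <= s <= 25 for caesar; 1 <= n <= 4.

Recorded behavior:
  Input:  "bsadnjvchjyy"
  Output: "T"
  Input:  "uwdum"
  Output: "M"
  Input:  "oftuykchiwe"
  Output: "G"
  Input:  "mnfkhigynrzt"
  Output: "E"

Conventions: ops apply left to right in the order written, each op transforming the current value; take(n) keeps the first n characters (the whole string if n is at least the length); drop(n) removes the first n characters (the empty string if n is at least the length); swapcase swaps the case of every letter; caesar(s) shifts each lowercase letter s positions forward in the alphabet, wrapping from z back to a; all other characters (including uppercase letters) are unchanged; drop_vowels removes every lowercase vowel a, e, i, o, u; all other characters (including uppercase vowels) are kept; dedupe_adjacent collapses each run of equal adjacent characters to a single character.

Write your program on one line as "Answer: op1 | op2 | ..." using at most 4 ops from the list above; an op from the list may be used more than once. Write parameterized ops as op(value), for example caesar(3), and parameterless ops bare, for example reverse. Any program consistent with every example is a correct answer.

caesar(18) | take(1) | swapcase

Check, running the answer program on each example:
  "bsadnjvchjyy" -> "tksvfbnuzbqq" -> "t" -> "T"
  "uwdum" -> "movme" -> "m" -> "M"
  "oftuykchiwe" -> "gxlmqcuzaow" -> "g" -> "G"
  "mnfkhigynrzt" -> "efxczayqfjrl" -> "e" -> "E"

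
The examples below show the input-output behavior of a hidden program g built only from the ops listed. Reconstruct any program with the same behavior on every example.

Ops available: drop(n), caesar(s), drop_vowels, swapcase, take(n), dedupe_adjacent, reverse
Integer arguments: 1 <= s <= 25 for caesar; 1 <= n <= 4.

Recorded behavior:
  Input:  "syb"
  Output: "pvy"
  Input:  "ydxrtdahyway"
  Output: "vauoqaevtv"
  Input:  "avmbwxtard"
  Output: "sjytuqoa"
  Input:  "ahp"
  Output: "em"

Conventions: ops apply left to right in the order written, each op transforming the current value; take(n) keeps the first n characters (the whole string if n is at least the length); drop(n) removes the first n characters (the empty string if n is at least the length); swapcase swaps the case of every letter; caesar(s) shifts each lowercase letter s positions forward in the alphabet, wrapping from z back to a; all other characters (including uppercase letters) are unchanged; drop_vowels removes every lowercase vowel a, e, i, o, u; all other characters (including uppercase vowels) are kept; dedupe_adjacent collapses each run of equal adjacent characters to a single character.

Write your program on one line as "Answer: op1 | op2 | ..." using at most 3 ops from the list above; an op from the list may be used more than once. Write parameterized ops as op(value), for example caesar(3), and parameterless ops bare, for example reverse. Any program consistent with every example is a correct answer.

drop_vowels | caesar(21) | caesar(2)

Check, running the answer program on each example:
  "syb" -> "syb" -> "ntw" -> "pvy"
  "ydxrtdahyway" -> "ydxrtdhywy" -> "tysmoyctrt" -> "vauoqaevtv"
  "avmbwxtard" -> "vmbwxtrd" -> "qhwrsomy" -> "sjytuqoa"
  "ahp" -> "hp" -> "ck" -> "em"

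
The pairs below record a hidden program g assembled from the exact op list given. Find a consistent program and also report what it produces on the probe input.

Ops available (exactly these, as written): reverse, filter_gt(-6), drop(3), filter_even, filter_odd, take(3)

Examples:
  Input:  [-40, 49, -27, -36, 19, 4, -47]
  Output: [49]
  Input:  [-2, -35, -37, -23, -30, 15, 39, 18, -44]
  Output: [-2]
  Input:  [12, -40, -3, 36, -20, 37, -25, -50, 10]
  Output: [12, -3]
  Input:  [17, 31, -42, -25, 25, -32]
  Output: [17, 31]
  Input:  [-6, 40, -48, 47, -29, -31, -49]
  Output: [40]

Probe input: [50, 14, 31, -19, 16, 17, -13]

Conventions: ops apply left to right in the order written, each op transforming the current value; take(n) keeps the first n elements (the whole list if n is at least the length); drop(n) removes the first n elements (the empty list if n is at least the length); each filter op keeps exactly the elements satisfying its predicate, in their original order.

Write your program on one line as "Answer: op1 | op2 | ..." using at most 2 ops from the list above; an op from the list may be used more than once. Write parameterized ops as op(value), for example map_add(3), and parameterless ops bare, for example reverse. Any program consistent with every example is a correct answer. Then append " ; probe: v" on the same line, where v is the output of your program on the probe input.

take(3) | filter_gt(-6) ; probe: [50, 14, 31]

Check, running the answer program on each example:
  [-40, 49, -27, -36, 19, 4, -47] -> [-40, 49, -27] -> [49]
  [-2, -35, -37, -23, -30, 15, 39, 18, -44] -> [-2, -35, -37] -> [-2]
  [12, -40, -3, 36, -20, 37, -25, -50, 10] -> [12, -40, -3] -> [12, -3]
  [17, 31, -42, -25, 25, -32] -> [17, 31, -42] -> [17, 31]
  [-6, 40, -48, 47, -29, -31, -49] -> [-6, 40, -48] -> [40]
  probe: [50, 14, 31, -19, 16, 17, -13] -> [50, 14, 31] -> [50, 14, 31]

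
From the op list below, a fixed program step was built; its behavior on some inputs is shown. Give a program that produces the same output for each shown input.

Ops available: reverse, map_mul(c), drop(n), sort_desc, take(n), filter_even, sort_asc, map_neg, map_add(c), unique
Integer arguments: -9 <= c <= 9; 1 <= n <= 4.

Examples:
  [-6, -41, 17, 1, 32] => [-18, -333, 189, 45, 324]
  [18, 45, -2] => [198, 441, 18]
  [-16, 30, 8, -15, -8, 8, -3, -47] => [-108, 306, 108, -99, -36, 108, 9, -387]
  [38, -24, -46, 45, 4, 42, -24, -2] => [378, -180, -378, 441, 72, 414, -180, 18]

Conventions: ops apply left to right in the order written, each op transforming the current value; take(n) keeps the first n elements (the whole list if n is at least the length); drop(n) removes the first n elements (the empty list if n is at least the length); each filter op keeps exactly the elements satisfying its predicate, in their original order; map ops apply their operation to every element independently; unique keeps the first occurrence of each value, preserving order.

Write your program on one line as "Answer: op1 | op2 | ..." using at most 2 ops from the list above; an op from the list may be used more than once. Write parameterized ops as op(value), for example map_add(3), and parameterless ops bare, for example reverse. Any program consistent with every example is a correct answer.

map_add(4) | map_mul(9)

Check, running the answer program on each example:
  [-6, -41, 17, 1, 32] -> [-2, -37, 21, 5, 36] -> [-18, -333, 189, 45, 324]
  [18, 45, -2] -> [22, 49, 2] -> [198, 441, 18]
  [-16, 30, 8, -15, -8, 8, -3, -47] -> [-12, 34, 12, -11, -4, 12, 1, -43] -> [-108, 306, 108, -99, -36, 108, 9, -387]
  [38, -24, -46, 45, 4, 42, -24, -2] -> [42, -20, -42, 49, 8, 46, -20, 2] -> [378, -180, -378, 441, 72, 414, -180, 18]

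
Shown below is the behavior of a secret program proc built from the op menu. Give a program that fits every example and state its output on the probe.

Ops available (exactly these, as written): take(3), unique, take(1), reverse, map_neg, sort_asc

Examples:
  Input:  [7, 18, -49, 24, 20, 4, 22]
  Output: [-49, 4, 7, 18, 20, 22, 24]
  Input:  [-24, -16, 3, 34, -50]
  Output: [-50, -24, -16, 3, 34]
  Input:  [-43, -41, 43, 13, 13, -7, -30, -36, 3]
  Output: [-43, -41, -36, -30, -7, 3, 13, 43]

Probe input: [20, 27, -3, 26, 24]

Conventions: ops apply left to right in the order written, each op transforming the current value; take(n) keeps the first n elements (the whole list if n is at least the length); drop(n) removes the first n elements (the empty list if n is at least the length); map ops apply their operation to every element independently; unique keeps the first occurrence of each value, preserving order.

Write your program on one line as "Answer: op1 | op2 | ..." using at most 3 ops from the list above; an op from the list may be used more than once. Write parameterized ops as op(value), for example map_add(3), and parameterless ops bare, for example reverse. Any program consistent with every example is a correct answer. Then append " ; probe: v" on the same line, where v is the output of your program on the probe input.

reverse | unique | sort_asc ; probe: [-3, 20, 24, 26, 27]

Check, running the answer program on each example:
  [7, 18, -49, 24, 20, 4, 22] -> [22, 4, 20, 24, -49, 18, 7] -> [22, 4, 20, 24, -49, 18, 7] -> [-49, 4, 7, 18, 20, 22, 24]
  [-24, -16, 3, 34, -50] -> [-50, 34, 3, -16, -24] -> [-50, 34, 3, -16, -24] -> [-50, -24, -16, 3, 34]
  [-43, -41, 43, 13, 13, -7, -30, -36, 3] -> [3, -36, -30, -7, 13, 13, 43, -41, -43] -> [3, -36, -30, -7, 13, 43, -41, -43] -> [-43, -41, -36, -30, -7, 3, 13, 43]
  probe: [20, 27, -3, 26, 24] -> [24, 26, -3, 27, 20] -> [24, 26, -3, 27, 20] -> [-3, 20, 24, 26, 27]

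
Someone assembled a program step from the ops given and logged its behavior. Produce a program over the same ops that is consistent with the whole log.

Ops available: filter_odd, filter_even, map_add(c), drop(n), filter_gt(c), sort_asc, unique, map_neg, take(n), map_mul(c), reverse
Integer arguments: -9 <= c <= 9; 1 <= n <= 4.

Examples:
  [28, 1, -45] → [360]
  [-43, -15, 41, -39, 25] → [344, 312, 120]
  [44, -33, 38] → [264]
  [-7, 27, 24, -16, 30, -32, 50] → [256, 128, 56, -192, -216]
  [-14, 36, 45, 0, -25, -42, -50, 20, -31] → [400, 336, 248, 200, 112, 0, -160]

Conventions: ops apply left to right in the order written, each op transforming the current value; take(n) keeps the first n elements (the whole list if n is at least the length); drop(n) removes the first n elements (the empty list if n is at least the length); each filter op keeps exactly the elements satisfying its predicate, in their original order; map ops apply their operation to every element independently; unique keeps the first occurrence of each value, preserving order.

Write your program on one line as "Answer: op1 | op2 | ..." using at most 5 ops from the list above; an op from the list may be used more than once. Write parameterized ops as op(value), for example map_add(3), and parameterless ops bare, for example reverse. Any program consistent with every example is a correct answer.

sort_asc | map_mul(-8) | sort_asc | drop(2) | reverse

Check, running the answer program on each example:
  [28, 1, -45] -> [-45, 1, 28] -> [360, -8, -224] -> [-224, -8, 360] -> [360] -> [360]
  [-43, -15, 41, -39, 25] -> [-43, -39, -15, 25, 41] -> [344, 312, 120, -200, -328] -> [-328, -200, 120, 312, 344] -> [120, 312, 344] -> [344, 312, 120]
  [44, -33, 38] -> [-33, 38, 44] -> [264, -304, -352] -> [-352, -304, 264] -> [264] -> [264]
  [-7, 27, 24, -16, 30, -32, 50] -> [-32, -16, -7, 24, 27, 30, 50] -> [256, 128, 56, -192, -216, -240, -400] -> [-400, -240, -216, -192, 56, 128, 256] -> [-216, -192, 56, 128, 256] -> [256, 128, 56, -192, -216]
  [-14, 36, 45, 0, -25, -42, -50, 20, -31] -> [-50, -42, -31, -25, -14, 0, 20, 36, 45] -> [400, 336, 248, 200, 112, 0, -160, -288, -360] -> [-360, -288, -160, 0, 112, 200, 248, 336, 400] -> [-160, 0, 112, 200, 248, 336, 400] -> [400, 336, 248, 200, 112, 0, -160]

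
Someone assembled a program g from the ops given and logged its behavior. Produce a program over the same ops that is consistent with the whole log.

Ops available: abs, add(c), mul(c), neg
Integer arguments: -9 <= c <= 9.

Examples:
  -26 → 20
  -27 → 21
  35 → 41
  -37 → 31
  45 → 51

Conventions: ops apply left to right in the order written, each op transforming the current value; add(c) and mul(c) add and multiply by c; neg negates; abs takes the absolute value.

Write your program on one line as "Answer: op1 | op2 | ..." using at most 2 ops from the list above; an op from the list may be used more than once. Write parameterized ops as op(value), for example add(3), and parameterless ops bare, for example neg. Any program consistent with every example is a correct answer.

add(6) | abs

Check, running the answer program on each example:
  -26 -> -20 -> 20
  -27 -> -21 -> 21
  35 -> 41 -> 41
  -37 -> -31 -> 31
  45 -> 51 -> 51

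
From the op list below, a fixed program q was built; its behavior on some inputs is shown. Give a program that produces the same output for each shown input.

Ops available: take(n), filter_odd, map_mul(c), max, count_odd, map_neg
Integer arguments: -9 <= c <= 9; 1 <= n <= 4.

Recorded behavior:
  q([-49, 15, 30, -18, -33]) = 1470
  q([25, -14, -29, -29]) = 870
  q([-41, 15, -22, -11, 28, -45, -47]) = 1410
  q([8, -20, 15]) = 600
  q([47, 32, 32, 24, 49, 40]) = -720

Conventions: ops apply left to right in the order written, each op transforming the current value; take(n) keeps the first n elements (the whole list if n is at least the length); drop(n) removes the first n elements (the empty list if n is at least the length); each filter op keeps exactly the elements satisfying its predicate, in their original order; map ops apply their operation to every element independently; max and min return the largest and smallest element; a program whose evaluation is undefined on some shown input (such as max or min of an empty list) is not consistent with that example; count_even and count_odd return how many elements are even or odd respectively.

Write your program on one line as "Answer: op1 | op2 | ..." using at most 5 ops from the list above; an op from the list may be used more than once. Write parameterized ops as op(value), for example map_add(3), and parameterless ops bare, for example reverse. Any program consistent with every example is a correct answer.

map_mul(-6) | map_mul(-5) | map_mul(-1) | max

Check, running the answer program on each example:
  [-49, 15, 30, -18, -33] -> [294, -90, -180, 108, 198] -> [-1470, 450, 900, -540, -990] -> [1470, -450, -900, 540, 990] -> 1470
  [25, -14, -29, -29] -> [-150, 84, 174, 174] -> [750, -420, -870, -870] -> [-750, 420, 870, 870] -> 870
  [-41, 15, -22, -11, 28, -45, -47] -> [246, -90, 132, 66, -168, 270, 282] -> [-1230, 450, -660, -330, 840, -1350, -1410] -> [1230, -450, 660, 330, -840, 1350, 1410] -> 1410
  [8, -20, 15] -> [-48, 120, -90] -> [240, -600, 450] -> [-240, 600, -450] -> 600
  [47, 32, 32, 24, 49, 40] -> [-282, -192, -192, -144, -294, -240] -> [1410, 960, 960, 720, 1470, 1200] -> [-1410, -960, -960, -720, -1470, -1200] -> -720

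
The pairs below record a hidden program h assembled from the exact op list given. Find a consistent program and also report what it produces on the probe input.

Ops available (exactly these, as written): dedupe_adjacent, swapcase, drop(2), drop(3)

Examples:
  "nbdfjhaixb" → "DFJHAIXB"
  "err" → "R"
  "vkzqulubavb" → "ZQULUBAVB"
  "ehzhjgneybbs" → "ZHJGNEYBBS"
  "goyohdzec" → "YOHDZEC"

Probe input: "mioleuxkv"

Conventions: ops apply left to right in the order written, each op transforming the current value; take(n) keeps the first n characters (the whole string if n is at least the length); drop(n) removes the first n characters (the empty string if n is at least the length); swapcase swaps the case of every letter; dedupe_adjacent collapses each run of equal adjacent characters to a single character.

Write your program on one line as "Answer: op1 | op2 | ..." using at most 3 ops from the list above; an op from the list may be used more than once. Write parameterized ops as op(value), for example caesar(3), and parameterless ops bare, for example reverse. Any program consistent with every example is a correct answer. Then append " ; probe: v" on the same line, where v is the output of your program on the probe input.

drop(2) | swapcase ; probe: "OLEUXKV"

Check, running the answer program on each example:
  "nbdfjhaixb" -> "dfjhaixb" -> "DFJHAIXB"
  "err" -> "r" -> "R"
  "vkzqulubavb" -> "zqulubavb" -> "ZQULUBAVB"
  "ehzhjgneybbs" -> "zhjgneybbs" -> "ZHJGNEYBBS"
  "goyohdzec" -> "yohdzec" -> "YOHDZEC"
  probe: "mioleuxkv" -> "oleuxkv" -> "OLEUXKV"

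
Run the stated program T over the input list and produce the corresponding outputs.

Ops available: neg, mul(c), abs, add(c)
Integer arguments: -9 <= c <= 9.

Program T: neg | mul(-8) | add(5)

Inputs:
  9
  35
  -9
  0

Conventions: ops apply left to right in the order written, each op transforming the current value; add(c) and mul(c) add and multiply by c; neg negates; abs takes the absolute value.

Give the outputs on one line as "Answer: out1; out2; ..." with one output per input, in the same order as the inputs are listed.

Execution, op by op:
  9 -> -9 -> 72 -> 77
  35 -> -35 -> 280 -> 285
  -9 -> 9 -> -72 -> -67
  0 -> 0 -> 0 -> 5

77; 285; -67; 5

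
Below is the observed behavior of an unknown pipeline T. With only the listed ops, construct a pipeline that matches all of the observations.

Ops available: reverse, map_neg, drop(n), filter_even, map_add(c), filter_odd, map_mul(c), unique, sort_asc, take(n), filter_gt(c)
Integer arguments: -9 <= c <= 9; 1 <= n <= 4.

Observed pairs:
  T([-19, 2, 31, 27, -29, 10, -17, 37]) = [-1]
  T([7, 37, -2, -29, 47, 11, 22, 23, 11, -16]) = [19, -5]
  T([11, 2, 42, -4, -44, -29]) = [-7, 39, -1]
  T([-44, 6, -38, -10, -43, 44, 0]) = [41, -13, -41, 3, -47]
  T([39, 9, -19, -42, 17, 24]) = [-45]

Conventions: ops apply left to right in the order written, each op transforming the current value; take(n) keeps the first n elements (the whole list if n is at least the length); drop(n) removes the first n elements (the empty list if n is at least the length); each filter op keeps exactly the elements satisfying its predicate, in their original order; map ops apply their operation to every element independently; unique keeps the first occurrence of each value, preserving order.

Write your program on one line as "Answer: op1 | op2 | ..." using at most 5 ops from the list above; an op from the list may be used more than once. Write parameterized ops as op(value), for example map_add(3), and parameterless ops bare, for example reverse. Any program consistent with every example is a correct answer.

reverse | filter_even | map_add(-3) | drop(1)

Check, running the answer program on each example:
  [-19, 2, 31, 27, -29, 10, -17, 37] -> [37, -17, 10, -29, 27, 31, 2, -19] -> [10, 2] -> [7, -1] -> [-1]
  [7, 37, -2, -29, 47, 11, 22, 23, 11, -16] -> [-16, 11, 23, 22, 11, 47, -29, -2, 37, 7] -> [-16, 22, -2] -> [-19, 19, -5] -> [19, -5]
  [11, 2, 42, -4, -44, -29] -> [-29, -44, -4, 42, 2, 11] -> [-44, -4, 42, 2] -> [-47, -7, 39, -1] -> [-7, 39, -1]
  [-44, 6, -38, -10, -43, 44, 0] -> [0, 44, -43, -10, -38, 6, -44] -> [0, 44, -10, -38, 6, -44] -> [-3, 41, -13, -41, 3, -47] -> [41, -13, -41, 3, -47]
  [39, 9, -19, -42, 17, 24] -> [24, 17, -42, -19, 9, 39] -> [24, -42] -> [21, -45] -> [-45]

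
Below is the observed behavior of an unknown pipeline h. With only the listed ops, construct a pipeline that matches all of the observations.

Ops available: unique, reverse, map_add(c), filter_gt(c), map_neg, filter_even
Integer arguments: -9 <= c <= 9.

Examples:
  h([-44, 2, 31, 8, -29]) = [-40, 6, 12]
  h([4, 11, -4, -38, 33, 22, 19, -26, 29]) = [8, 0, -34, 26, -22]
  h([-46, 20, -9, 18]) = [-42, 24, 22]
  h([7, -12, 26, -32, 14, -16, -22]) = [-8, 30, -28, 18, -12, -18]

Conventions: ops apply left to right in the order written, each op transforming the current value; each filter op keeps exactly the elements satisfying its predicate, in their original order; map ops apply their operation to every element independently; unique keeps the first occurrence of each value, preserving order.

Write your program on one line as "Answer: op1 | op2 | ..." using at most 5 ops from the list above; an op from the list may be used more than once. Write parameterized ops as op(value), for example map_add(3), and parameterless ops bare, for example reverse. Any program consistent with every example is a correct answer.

reverse | map_add(4) | filter_even | reverse

Check, running the answer program on each example:
  [-44, 2, 31, 8, -29] -> [-29, 8, 31, 2, -44] -> [-25, 12, 35, 6, -40] -> [12, 6, -40] -> [-40, 6, 12]
  [4, 11, -4, -38, 33, 22, 19, -26, 29] -> [29, -26, 19, 22, 33, -38, -4, 11, 4] -> [33, -22, 23, 26, 37, -34, 0, 15, 8] -> [-22, 26, -34, 0, 8] -> [8, 0, -34, 26, -22]
  [-46, 20, -9, 18] -> [18, -9, 20, -46] -> [22, -5, 24, -42] -> [22, 24, -42] -> [-42, 24, 22]
  [7, -12, 26, -32, 14, -16, -22] -> [-22, -16, 14, -32, 26, -12, 7] -> [-18, -12, 18, -28, 30, -8, 11] -> [-18, -12, 18, -28, 30, -8] -> [-8, 30, -28, 18, -12, -18]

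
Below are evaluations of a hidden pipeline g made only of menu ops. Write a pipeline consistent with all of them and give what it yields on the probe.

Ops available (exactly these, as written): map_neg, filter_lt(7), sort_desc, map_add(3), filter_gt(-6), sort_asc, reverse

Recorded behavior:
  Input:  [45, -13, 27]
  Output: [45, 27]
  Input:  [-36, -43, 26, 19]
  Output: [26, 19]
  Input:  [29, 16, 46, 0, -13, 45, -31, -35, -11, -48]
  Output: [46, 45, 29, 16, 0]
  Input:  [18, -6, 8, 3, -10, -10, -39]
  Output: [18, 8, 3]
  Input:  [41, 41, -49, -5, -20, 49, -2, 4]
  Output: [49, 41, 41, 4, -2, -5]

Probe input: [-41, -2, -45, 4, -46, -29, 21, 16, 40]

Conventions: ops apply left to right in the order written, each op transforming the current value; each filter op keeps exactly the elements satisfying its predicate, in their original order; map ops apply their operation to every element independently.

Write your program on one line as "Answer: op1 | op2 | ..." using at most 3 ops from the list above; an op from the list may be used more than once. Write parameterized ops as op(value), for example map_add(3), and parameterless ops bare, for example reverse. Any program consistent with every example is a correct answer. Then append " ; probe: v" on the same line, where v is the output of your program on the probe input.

filter_gt(-6) | sort_asc | sort_desc ; probe: [40, 21, 16, 4, -2]

Check, running the answer program on each example:
  [45, -13, 27] -> [45, 27] -> [27, 45] -> [45, 27]
  [-36, -43, 26, 19] -> [26, 19] -> [19, 26] -> [26, 19]
  [29, 16, 46, 0, -13, 45, -31, -35, -11, -48] -> [29, 16, 46, 0, 45] -> [0, 16, 29, 45, 46] -> [46, 45, 29, 16, 0]
  [18, -6, 8, 3, -10, -10, -39] -> [18, 8, 3] -> [3, 8, 18] -> [18, 8, 3]
  [41, 41, -49, -5, -20, 49, -2, 4] -> [41, 41, -5, 49, -2, 4] -> [-5, -2, 4, 41, 41, 49] -> [49, 41, 41, 4, -2, -5]
  probe: [-41, -2, -45, 4, -46, -29, 21, 16, 40] -> [-2, 4, 21, 16, 40] -> [-2, 4, 16, 21, 40] -> [40, 21, 16, 4, -2]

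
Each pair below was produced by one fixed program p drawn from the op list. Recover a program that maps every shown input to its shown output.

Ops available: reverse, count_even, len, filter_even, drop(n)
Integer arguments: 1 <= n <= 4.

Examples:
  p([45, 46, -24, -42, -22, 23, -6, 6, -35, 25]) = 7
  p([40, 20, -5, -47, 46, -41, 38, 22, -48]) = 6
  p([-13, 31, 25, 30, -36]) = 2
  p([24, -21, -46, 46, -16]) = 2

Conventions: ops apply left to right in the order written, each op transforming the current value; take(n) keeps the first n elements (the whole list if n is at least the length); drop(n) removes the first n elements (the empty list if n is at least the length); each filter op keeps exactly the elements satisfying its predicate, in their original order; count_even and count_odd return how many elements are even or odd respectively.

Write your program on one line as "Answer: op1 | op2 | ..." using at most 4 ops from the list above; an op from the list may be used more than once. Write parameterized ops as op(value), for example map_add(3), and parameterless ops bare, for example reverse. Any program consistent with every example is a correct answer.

reverse | drop(3) | len

Check, running the answer program on each example:
  [45, 46, -24, -42, -22, 23, -6, 6, -35, 25] -> [25, -35, 6, -6, 23, -22, -42, -24, 46, 45] -> [-6, 23, -22, -42, -24, 46, 45] -> 7
  [40, 20, -5, -47, 46, -41, 38, 22, -48] -> [-48, 22, 38, -41, 46, -47, -5, 20, 40] -> [-41, 46, -47, -5, 20, 40] -> 6
  [-13, 31, 25, 30, -36] -> [-36, 30, 25, 31, -13] -> [31, -13] -> 2
  [24, -21, -46, 46, -16] -> [-16, 46, -46, -21, 24] -> [-21, 24] -> 2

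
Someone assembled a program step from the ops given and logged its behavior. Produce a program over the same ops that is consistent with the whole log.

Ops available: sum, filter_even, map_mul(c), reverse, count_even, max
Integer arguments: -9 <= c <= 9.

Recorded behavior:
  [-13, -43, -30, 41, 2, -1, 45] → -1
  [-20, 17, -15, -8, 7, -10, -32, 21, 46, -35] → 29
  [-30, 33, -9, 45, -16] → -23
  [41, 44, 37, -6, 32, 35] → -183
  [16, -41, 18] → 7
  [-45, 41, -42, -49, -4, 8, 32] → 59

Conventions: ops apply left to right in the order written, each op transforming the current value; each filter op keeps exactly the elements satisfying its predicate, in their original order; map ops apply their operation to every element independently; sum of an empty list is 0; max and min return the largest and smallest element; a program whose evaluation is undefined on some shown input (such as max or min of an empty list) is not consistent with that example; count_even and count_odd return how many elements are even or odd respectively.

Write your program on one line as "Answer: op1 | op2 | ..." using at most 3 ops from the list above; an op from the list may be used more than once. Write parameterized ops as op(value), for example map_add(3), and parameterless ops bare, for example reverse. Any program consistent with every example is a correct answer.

reverse | map_mul(-1) | sum

Check, running the answer program on each example:
  [-13, -43, -30, 41, 2, -1, 45] -> [45, -1, 2, 41, -30, -43, -13] -> [-45, 1, -2, -41, 30, 43, 13] -> -1
  [-20, 17, -15, -8, 7, -10, -32, 21, 46, -35] -> [-35, 46, 21, -32, -10, 7, -8, -15, 17, -20] -> [35, -46, -21, 32, 10, -7, 8, 15, -17, 20] -> 29
  [-30, 33, -9, 45, -16] -> [-16, 45, -9, 33, -30] -> [16, -45, 9, -33, 30] -> -23
  [41, 44, 37, -6, 32, 35] -> [35, 32, -6, 37, 44, 41] -> [-35, -32, 6, -37, -44, -41] -> -183
  [16, -41, 18] -> [18, -41, 16] -> [-18, 41, -16] -> 7
  [-45, 41, -42, -49, -4, 8, 32] -> [32, 8, -4, -49, -42, 41, -45] -> [-32, -8, 4, 49, 42, -41, 45] -> 59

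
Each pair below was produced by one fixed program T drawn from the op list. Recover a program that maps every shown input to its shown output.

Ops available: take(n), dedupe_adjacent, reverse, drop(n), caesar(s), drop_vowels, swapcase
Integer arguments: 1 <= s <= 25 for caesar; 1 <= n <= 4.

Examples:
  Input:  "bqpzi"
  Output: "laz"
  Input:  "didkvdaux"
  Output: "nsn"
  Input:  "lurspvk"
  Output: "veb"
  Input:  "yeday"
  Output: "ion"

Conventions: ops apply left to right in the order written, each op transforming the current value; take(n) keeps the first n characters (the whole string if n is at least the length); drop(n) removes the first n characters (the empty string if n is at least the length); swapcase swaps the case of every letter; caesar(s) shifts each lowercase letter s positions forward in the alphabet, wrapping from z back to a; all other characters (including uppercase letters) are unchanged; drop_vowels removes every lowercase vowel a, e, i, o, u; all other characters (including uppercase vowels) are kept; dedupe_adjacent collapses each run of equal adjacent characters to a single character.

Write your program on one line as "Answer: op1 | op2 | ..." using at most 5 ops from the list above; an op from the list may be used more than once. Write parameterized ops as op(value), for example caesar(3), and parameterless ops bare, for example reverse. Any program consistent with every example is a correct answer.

reverse | caesar(10) | reverse | take(4) | take(3)

Check, running the answer program on each example:
  "bqpzi" -> "izpqb" -> "sjzal" -> "lazjs" -> "lazj" -> "laz"
  "didkvdaux" -> "xuadvkdid" -> "heknfunsn" -> "nsnufnkeh" -> "nsnu" -> "nsn"
  "lurspvk" -> "kvpsrul" -> "ufzcbev" -> "vebczfu" -> "vebc" -> "veb"
  "yeday" -> "yadey" -> "iknoi" -> "ionki" -> "ionk" -> "ion"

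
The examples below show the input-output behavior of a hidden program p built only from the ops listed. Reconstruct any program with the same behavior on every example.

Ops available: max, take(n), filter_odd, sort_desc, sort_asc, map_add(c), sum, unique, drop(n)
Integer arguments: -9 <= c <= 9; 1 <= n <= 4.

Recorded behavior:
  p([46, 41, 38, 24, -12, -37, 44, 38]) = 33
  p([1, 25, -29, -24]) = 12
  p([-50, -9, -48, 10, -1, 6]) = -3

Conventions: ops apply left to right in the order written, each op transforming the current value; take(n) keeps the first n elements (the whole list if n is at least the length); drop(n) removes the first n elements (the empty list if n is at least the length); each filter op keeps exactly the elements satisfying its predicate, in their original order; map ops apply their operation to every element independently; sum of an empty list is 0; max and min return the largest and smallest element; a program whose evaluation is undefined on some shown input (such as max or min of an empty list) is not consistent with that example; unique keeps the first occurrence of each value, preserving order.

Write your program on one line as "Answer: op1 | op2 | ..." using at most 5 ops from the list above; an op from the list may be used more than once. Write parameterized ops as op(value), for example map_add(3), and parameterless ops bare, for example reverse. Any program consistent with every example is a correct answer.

map_add(-4) | take(4) | map_add(-9) | sort_desc | max

Check, running the answer program on each example:
  [46, 41, 38, 24, -12, -37, 44, 38] -> [42, 37, 34, 20, -16, -41, 40, 34] -> [42, 37, 34, 20] -> [33, 28, 25, 11] -> [33, 28, 25, 11] -> 33
  [1, 25, -29, -24] -> [-3, 21, -33, -28] -> [-3, 21, -33, -28] -> [-12, 12, -42, -37] -> [12, -12, -37, -42] -> 12
  [-50, -9, -48, 10, -1, 6] -> [-54, -13, -52, 6, -5, 2] -> [-54, -13, -52, 6] -> [-63, -22, -61, -3] -> [-3, -22, -61, -63] -> -3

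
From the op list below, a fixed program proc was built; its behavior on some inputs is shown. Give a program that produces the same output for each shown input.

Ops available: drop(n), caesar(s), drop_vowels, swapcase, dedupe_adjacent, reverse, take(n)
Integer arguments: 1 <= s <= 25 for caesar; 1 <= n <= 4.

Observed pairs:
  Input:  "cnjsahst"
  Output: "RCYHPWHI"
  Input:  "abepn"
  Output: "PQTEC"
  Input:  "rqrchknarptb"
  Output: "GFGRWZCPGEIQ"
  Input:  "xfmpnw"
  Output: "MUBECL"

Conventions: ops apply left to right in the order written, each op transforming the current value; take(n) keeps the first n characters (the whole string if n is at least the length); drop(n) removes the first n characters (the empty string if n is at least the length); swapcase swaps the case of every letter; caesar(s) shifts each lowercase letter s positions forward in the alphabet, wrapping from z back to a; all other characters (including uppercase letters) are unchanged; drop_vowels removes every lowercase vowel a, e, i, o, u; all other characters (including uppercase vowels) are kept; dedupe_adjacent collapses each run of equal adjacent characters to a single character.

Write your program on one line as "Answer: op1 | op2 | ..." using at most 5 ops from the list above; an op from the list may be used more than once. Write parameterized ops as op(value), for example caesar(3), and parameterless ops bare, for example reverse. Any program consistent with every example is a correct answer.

caesar(15) | reverse | swapcase | reverse

Check, running the answer program on each example:
  "cnjsahst" -> "rcyhpwhi" -> "ihwphycr" -> "IHWPHYCR" -> "RCYHPWHI"
  "abepn" -> "pqtec" -> "cetqp" -> "CETQP" -> "PQTEC"
  "rqrchknarptb" -> "gfgrwzcpgeiq" -> "qiegpczwrgfg" -> "QIEGPCZWRGFG" -> "GFGRWZCPGEIQ"
  "xfmpnw" -> "mubecl" -> "lcebum" -> "LCEBUM" -> "MUBECL"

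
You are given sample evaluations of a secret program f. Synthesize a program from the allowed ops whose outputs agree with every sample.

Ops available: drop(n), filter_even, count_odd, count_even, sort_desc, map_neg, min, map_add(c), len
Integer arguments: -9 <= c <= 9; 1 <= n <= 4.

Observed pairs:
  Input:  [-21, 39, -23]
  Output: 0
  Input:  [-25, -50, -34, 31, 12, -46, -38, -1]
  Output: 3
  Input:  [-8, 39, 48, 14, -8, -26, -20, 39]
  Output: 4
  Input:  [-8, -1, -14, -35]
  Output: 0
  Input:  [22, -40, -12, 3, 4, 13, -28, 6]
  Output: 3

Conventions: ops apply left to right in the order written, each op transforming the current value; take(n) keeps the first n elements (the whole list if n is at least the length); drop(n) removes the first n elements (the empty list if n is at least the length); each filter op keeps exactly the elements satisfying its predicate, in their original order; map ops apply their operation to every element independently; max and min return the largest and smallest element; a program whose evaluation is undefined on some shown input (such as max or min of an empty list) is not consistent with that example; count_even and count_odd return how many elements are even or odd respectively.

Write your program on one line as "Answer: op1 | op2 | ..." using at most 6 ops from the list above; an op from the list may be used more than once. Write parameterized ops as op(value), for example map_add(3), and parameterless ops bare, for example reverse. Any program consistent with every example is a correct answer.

drop(3) | map_neg | sort_desc | map_add(-5) | count_odd

Check, running the answer program on each example:
  [-21, 39, -23] -> [] -> [] -> [] -> [] -> 0
  [-25, -50, -34, 31, 12, -46, -38, -1] -> [31, 12, -46, -38, -1] -> [-31, -12, 46, 38, 1] -> [46, 38, 1, -12, -31] -> [41, 33, -4, -17, -36] -> 3
  [-8, 39, 48, 14, -8, -26, -20, 39] -> [14, -8, -26, -20, 39] -> [-14, 8, 26, 20, -39] -> [26, 20, 8, -14, -39] -> [21, 15, 3, -19, -44] -> 4
  [-8, -1, -14, -35] -> [-35] -> [35] -> [35] -> [30] -> 0
  [22, -40, -12, 3, 4, 13, -28, 6] -> [3, 4, 13, -28, 6] -> [-3, -4, -13, 28, -6] -> [28, -3, -4, -6, -13] -> [23, -8, -9, -11, -18] -> 3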